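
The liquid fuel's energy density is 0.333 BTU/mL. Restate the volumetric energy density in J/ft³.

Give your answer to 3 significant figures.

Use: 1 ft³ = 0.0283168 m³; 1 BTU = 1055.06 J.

9.95×10⁶ J/ft³

0.333 BTU/mL × 1055.06 J/BTU ÷ 10⁻⁶ m³/mL = 3.51335×10⁸ J/m³
3.51335×10⁸ J/m³ × 0.0283168 m³/ft³ = 9.94868×10⁶ J/ft³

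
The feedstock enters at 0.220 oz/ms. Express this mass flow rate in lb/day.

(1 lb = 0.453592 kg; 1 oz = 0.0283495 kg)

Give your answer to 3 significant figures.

0.220 oz/ms × 0.0283495 kg/oz ÷ 0.001 s/ms = 6.23689 kg/s
6.23689 kg/s ÷ 0.453592 kg/lb × 86400 s/day = 1.188×10⁶ lb/day

1.19×10⁶ lb/day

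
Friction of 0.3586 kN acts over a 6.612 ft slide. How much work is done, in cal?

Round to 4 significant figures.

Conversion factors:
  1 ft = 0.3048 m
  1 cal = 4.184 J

0.3586 kN × 1000 = 358.6 N
6.612 ft × 0.3048 = 2.01534 m
W = F × d = 358.6 N × 2.01534 m = 722.701 J
722.701 J ÷ (4.184 J/cal) = 172.73 cal

172.7 cal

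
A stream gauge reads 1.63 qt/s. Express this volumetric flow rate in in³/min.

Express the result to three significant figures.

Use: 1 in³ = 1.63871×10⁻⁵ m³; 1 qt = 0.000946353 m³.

1.63 qt/s × 0.000946353 m³/qt = 0.00154256 m³/s
0.00154256 m³/s ÷ 1.63871×10⁻⁵ m³/in³ × 60 s/min = 5647.95 in³/min

5650 in³/min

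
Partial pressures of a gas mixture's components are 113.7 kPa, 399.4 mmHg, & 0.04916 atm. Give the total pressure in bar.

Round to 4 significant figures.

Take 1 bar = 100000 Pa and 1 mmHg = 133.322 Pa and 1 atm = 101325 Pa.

1.719 bar

113.7 kPa × 1000 = 113700 Pa
399.4 mmHg × 133.322 = 53248.8 Pa
0.04916 atm × 101325 = 4981.14 Pa
Total: 113700 + 53248.8 + 4981.14 = 171930 Pa
In bar: 171930 / 100000 = 1.7193 bar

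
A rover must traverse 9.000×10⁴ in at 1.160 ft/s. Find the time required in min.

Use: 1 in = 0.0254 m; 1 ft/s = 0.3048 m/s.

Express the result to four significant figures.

107.8 min

9.000×10⁴ in × 0.0254 → 2286 m
1.160 ft/s × 0.3048 → 0.353568 m/s
t = d / v = 2286 m / 0.353568 m/s = 6465.52 s
6465.52 s ÷ (60 s/min) = 107.759 min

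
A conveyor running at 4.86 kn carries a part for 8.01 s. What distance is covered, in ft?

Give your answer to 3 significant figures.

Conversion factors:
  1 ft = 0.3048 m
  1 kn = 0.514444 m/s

65.7 ft

4.86 kn × 0.514444 → 2.5002 m/s
d = v × t = 2.5002 m/s × 8.01 s = 20.0266 m
20.0266 m ÷ (0.3048 m/ft) = 65.7041 ft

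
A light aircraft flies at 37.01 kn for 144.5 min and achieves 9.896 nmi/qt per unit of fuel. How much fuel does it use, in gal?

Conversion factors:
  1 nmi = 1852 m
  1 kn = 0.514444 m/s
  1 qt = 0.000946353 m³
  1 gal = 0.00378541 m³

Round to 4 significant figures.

2.252 gal

37.01 kn → 19.0396 m/s
144.5 min → 8670 s
d = v × t = 19.0396 × 8670 = 165073 m
9.896 nmi/qt → 1.93663×10⁷ m/m³
V = d / (distance per unit fuel) = 165073 / 1.93663×10⁷ = 0.00852372 m³
In gal: 0.00852372 / 0.00378541 = 2.25173 gal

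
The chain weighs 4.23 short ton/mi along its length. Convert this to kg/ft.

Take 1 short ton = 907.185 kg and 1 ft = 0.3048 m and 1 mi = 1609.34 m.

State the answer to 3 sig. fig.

4.23 short ton/mi × 907.185 kg/short ton ÷ 1609.34 m/mi = 2.38445 kg/m
2.38445 kg/m × 0.3048 m/ft = 0.72678 kg/ft

0.727 kg/ft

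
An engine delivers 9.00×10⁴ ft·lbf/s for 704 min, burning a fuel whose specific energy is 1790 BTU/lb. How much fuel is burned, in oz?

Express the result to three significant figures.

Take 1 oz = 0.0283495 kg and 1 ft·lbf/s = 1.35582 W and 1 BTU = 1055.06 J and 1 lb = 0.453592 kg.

9.00×10⁴ ft·lbf/s → 122024 W
704 min → 42240 s
E = P × t = 122024 × 42240 = 5.15429×10⁹ J
1790 BTU/lb → 4.16356×10⁶ J/kg
m = E / e_s = 5.15429×10⁹ / 4.16356×10⁶ = 1237.95 kg
In oz: 1237.95 / 0.0283495 = 43667.4 oz

4.37×10⁴ oz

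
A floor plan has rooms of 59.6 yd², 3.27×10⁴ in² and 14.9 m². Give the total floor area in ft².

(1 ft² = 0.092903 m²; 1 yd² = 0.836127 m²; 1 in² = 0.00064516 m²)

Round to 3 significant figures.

59.6 yd² × 0.836127 = 49.8332 m²
3.27×10⁴ in² × 0.00064516 = 21.0967 m²
14.9 m² (already m²)
Sum: 49.8332 + 21.0967 + 14.9 = 85.8299 m²
In ft²: 85.8299 / 0.092903 = 923.866 ft²

924 ft²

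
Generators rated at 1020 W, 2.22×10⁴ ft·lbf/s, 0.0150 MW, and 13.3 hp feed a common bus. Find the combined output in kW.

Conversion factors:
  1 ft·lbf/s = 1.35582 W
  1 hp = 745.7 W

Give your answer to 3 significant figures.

1020 W (already W)
2.22×10⁴ ft·lbf/s × 1.35582 → 30099.2 W
0.0150 MW × 1000000 → 15000 W
13.3 hp × 745.7 → 9917.81 W
Sum: 1020 + 30099.2 + 15000 + 9917.81 = 56037 W
In kW: 56037 / 1000 = 56.037 kW

56.0 kW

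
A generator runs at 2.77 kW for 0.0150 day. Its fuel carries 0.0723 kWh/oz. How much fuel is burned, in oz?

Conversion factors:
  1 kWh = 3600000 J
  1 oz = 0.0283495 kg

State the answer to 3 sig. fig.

13.8 oz

2.77 kW → 2770 W
0.0150 day → 1296 s
E = P × t = 2770 × 1296 = 3.58992×10⁶ J
0.0723 kWh/oz → 9.18111×10⁶ J/kg
m = E / e_s = 3.58992×10⁶ / 9.18111×10⁶ = 0.391012 kg
In oz: 0.391012 / 0.0283495 = 13.7926 oz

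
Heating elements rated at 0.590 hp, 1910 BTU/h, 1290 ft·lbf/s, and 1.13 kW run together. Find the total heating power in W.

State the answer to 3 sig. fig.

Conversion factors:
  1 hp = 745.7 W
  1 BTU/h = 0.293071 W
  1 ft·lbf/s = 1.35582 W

3880 W

0.590 hp × 745.7 = 439.963 W
1910 BTU/h × 0.293071 = 559.766 W
1290 ft·lbf/s × 1.35582 = 1749.01 W
1.13 kW × 1000 = 1130 W
Total: 439.963 + 559.766 + 1749.01 + 1130 = 3878.74 W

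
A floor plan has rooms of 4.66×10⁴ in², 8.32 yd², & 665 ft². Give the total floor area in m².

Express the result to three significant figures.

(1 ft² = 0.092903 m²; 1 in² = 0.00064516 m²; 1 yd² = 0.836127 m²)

98.8 m²

4.66×10⁴ in² × 0.00064516 → 30.0645 m²
8.32 yd² × 0.836127 → 6.95658 m²
665 ft² × 0.092903 → 61.7805 m²
Sum: 30.0645 + 6.95658 + 61.7805 = 98.8016 m²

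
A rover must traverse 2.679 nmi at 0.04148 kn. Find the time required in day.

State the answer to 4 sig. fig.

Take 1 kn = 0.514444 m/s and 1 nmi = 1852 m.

2.679 nmi × 1852 = 4961.51 m
0.04148 kn × 0.514444 = 0.0213391 m/s
t = d / v = 4961.51 m / 0.0213391 m/s = 232508 s
232508 s ÷ (86400 s/day) = 2.69106 day

2.691 day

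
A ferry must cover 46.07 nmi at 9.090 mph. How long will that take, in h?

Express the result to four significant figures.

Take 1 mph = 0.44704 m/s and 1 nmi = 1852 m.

5.832 h

46.07 nmi × 1852 → 85321.6 m
9.090 mph × 0.44704 → 4.06359 m/s
t = d / v = 85321.6 m / 4.06359 m/s = 20996.6 s
20996.6 s ÷ (3600 s/h) = 5.83239 h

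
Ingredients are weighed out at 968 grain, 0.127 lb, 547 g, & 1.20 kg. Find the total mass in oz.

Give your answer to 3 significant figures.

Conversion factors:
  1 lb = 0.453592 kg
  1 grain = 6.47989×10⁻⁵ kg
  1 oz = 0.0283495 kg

65.9 oz

968 grain × 6.47989×10⁻⁵ → 0.0627253 kg
0.127 lb × 0.453592 → 0.0576062 kg
547 g × 0.001 → 0.547 kg
1.20 kg (already kg)
Sum: 0.0627253 + 0.0576062 + 0.547 + 1.2 = 1.86733 kg
In oz: 1.86733 / 0.0283495 = 65.8682 oz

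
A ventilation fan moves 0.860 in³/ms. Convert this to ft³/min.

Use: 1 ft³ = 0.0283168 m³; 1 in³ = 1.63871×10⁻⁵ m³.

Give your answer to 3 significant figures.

0.860 in³/ms × 1.63871×10⁻⁵ m³/in³ ÷ 0.001 s/ms = 0.0140929 m³/s
0.0140929 m³/s ÷ 0.0283168 m³/ft³ × 60 s/min = 29.8612 ft³/min

29.9 ft³/min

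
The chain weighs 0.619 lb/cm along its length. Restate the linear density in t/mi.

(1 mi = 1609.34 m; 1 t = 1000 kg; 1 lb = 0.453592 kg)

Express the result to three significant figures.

0.619 lb/cm × 0.453592 kg/lb ÷ 0.01 m/cm = 28.0773 kg/m
28.0773 kg/m ÷ 1000 kg/t × 1609.34 m/mi = 45.1859 t/mi

45.2 t/mi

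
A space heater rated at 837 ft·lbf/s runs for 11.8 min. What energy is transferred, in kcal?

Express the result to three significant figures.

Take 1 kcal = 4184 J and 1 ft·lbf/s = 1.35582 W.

837 ft·lbf/s × 1.35582 = 1134.82 W
11.8 min × 60 = 708 s
E = P × t = 1134.82 W × 708 s = 803453 J
803453 J ÷ (4184 J/kcal) = 192.03 kcal

192 kcal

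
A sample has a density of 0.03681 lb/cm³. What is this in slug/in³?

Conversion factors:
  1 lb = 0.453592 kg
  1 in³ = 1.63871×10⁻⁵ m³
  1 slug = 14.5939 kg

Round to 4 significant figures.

0.03681 lb/cm³ × 0.453592 kg/lb ÷ 10⁻⁶ m³/cm³ = 16696.7 kg/m³
16696.7 kg/m³ ÷ 14.5939 kg/slug × 1.63871×10⁻⁵ m³/in³ = 0.0187483 slug/in³

0.01875 slug/in³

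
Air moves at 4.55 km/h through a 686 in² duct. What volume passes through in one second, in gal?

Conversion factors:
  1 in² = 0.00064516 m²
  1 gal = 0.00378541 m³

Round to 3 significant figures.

148 gal

4.55 km/h × (1/3.6) → 1.26389 m/s
686 in² × 0.00064516 → 0.44258 m²
V = v × A × t = 1.26389 m/s × 0.44258 m² × 1 s = 0.559372 m³
0.559372 m³ ÷ (0.00378541 m³/gal) = 147.771 gal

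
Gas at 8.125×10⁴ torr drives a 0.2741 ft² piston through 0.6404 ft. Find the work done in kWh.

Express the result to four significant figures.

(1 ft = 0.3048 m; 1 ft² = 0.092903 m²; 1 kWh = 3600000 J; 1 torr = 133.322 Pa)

0.01496 kWh

8.125×10⁴ torr → 1.08324×10⁷ Pa
0.2741 ft² → 0.0254647 m²
F = P × A = 1.08324×10⁷ × 0.0254647 = 275844 N
0.6404 ft → 0.195194 m
W = F × d = 275844 × 0.195194 = 53843.1 J
In kWh: 53843.1 / 3600000 = 0.0149564 kWh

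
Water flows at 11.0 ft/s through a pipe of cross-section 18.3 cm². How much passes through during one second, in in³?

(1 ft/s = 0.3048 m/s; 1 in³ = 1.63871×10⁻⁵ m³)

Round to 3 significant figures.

11.0 ft/s × 0.3048 → 3.3528 m/s
18.3 cm² × 0.0001 → 0.00183 m²
V = v × A × t = 3.3528 m/s × 0.00183 m² × 1 s = 0.00613562 m³
0.00613562 m³ ÷ (1.63871×10⁻⁵ m³/in³) = 374.418 in³

374 in³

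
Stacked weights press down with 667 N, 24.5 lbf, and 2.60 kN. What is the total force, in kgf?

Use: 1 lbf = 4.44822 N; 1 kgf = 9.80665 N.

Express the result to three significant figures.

344 kgf

667 N (already N)
24.5 lbf × 4.44822 = 108.981 N
2.60 kN × 1000 = 2600 N
Total: 667 + 108.981 + 2600 = 3375.98 N
In kgf: 3375.98 / 9.80665 = 344.254 kgf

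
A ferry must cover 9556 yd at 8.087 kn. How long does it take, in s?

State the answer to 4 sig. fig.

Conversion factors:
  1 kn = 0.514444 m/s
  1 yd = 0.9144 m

9556 yd × 0.9144 = 8738.01 m
8.087 kn × 0.514444 = 4.16031 m/s
t = d / v = 8738.01 m / 4.16031 m/s = 2100.33 s

2100 s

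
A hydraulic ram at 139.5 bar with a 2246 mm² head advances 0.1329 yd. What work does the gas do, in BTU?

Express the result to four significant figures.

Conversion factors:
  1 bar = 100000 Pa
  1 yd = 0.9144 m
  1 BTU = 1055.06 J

3.609 BTU

139.5 bar → 1.395×10⁷ Pa
2246 mm² → 0.002246 m²
F = P × A = 1.395×10⁷ × 0.002246 = 31331.7 N
0.1329 yd → 0.121524 m
W = F × d = 31331.7 × 0.121524 = 3807.55 J
In BTU: 3807.55 / 1055.06 = 3.60885 BTU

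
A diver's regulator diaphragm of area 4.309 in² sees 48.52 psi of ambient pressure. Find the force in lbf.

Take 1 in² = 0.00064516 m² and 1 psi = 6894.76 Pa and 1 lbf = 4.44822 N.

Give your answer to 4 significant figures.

48.52 psi × 6894.76 → 334534 Pa
4.309 in² × 0.00064516 → 0.00277999 m²
F = P × A = 334534 Pa × 0.00277999 m² = 930.001 N
930.001 N ÷ (4.44822 N/lbf) = 209.073 lbf

209.1 lbf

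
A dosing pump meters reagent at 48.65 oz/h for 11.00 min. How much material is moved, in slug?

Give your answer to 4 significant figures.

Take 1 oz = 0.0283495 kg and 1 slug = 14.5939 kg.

48.65 oz/h → 3.83112×10⁻⁴ kg/s
11.00 min → 660 s
m = ṁ × t = 3.83112×10⁻⁴ × 660 = 0.252854 kg
In slug: 0.252854 / 14.5939 = 0.017326 slug

0.01733 slug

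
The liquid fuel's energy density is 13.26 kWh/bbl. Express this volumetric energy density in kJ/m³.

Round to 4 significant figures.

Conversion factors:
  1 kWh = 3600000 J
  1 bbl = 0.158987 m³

13.26 kWh/bbl × 3600000 J/kWh ÷ 0.158987 m³/bbl = 3.00251×10⁸ J/m³
3.00251×10⁸ J/m³ ÷ 1000 J/kJ = 300251 kJ/m³

3.003×10⁵ kJ/m³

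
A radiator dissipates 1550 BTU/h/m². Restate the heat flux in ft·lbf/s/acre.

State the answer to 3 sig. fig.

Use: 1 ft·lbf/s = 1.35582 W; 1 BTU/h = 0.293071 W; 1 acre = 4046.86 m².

1.36×10⁶ ft·lbf/s/acre

1550 BTU/h/m² × 0.293071 W/BTU/h = 454.26 W/m²
454.26 W/m² ÷ 1.35582 W/ft·lbf/s × 4046.86 m²/acre = 1.35588×10⁶ ft·lbf/s/acre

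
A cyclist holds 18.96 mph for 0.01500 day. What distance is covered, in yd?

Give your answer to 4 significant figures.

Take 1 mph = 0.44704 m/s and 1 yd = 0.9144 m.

1.201×10⁴ yd

18.96 mph × 0.44704 = 8.47588 m/s
0.01500 day × 86400 = 1296 s
d = v × t = 8.47588 m/s × 1296 s = 10984.7 m
10984.7 m ÷ (0.9144 m/yd) = 12013 yd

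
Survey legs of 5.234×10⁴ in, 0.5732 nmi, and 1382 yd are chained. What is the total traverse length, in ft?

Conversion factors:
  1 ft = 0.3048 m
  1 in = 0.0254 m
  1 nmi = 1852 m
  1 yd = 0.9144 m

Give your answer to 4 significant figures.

1.199×10⁴ ft

5.234×10⁴ in × 0.0254 = 1329.44 m
0.5732 nmi × 1852 = 1061.57 m
1382 yd × 0.9144 = 1263.7 m
Total: 1329.44 + 1061.57 + 1263.7 = 3654.71 m
In ft: 3654.71 / 0.3048 = 11990.5 ft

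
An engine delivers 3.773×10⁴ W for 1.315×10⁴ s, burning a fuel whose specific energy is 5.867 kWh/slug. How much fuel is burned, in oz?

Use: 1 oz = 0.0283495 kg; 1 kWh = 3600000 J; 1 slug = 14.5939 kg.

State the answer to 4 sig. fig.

E = P × t = 37730 × 13150 = 4.9615×10⁸ J
5.867 kWh/slug → 1.44726×10⁶ J/kg
m = E / e_s = 4.9615×10⁸ / 1.44726×10⁶ = 342.82 kg
In oz: 342.82 / 0.0283495 = 12092.6 oz

1.209×10⁴ oz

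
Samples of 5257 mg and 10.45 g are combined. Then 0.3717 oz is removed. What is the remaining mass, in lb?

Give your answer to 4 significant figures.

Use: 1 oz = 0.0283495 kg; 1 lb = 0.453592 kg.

0.01140 lb

5257 mg × 10⁻⁶ = 0.005257 kg
10.45 g × 0.001 = 0.01045 kg
0.3717 oz × 0.0283495 = 0.0105375 kg
Result: 0.005257 + 0.01045 − 0.0105375 = 0.0051695 kg
In lb: 0.0051695 / 0.453592 = 0.0113968 lb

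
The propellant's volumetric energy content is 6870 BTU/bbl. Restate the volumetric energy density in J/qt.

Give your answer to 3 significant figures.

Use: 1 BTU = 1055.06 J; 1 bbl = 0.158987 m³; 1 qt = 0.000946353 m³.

4.31×10⁴ J/qt

6870 BTU/bbl × 1055.06 J/BTU ÷ 0.158987 m³/bbl = 4.55903×10⁷ J/m³
4.55903×10⁷ J/m³ × 0.000946353 m³/qt = 43144.5 J/qt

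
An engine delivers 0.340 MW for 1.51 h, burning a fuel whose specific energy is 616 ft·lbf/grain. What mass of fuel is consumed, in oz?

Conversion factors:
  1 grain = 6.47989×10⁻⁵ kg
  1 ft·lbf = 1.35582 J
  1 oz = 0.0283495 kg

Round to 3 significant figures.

0.340 MW → 340000 W
1.51 h → 5436 s
E = P × t = 340000 × 5436 = 1.84824×10⁹ J
616 ft·lbf/grain → 1.28889×10⁷ J/kg
m = E / e_s = 1.84824×10⁹ / 1.28889×10⁷ = 143.398 kg
In oz: 143.398 / 0.0283495 = 5058.22 oz

5060 oz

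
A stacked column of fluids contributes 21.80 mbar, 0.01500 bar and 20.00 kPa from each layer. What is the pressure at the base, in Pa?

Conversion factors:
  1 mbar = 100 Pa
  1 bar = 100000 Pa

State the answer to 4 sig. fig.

2.368×10⁴ Pa

21.80 mbar × 100 → 2180 Pa
0.01500 bar × 100000 → 1500 Pa
20.00 kPa × 1000 → 20000 Pa
Sum: 2180 + 1500 + 20000 = 23680 Pa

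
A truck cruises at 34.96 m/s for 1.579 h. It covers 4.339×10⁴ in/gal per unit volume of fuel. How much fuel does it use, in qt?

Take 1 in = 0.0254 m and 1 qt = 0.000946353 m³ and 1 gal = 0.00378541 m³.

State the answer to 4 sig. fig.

721.3 qt

1.579 h → 5684.4 s
d = v × t = 34.96 × 5684.4 = 198727 m
4.339×10⁴ in/gal → 291146 m/m³
V = d / (distance per unit fuel) = 198727 / 291146 = 0.682568 m³
In qt: 0.682568 / 0.000946353 = 721.262 qt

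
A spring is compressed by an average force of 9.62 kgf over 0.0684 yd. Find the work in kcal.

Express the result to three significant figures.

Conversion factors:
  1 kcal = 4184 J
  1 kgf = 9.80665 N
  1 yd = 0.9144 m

9.62 kgf × 9.80665 = 94.34 N
0.0684 yd × 0.9144 = 0.062545 m
W = F × d = 94.34 N × 0.062545 m = 5.9005 J
5.9005 J ÷ (4184 J/kcal) = 0.00141025 kcal

0.00141 kcal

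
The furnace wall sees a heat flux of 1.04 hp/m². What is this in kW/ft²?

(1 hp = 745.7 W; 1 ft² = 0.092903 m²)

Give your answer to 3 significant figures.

0.0720 kW/ft²

1.04 hp/m² × 745.7 W/hp = 775.528 W/m²
775.528 W/m² ÷ 1000 W/kW × 0.092903 m²/ft² = 0.0720489 kW/ft²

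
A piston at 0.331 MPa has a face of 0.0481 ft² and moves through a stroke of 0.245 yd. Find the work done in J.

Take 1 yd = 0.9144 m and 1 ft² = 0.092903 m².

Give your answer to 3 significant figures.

0.331 MPa → 331000 Pa
0.0481 ft² → 0.00446863 m²
F = P × A = 331000 × 0.00446863 = 1479.12 N
0.245 yd → 0.224028 m
W = F × d = 1479.12 × 0.224028 = 331.364 J

331 J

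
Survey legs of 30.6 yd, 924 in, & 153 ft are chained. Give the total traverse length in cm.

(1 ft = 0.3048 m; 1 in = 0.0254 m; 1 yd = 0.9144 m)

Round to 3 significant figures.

9810 cm

30.6 yd × 0.9144 → 27.9806 m
924 in × 0.0254 → 23.4696 m
153 ft × 0.3048 → 46.6344 m
Total: 27.9806 + 23.4696 + 46.6344 = 98.0846 m
In cm: 98.0846 / 0.01 = 9808.46 cm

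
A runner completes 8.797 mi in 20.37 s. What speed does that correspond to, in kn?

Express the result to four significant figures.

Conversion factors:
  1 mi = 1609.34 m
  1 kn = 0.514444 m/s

8.797 mi × 1609.34 → 14157.4 m
v = d / t = 14157.4 m / 20.37 s = 695.012 m/s
695.012 m/s ÷ (0.514444 m/s/kn) = 1351 kn

1351 kn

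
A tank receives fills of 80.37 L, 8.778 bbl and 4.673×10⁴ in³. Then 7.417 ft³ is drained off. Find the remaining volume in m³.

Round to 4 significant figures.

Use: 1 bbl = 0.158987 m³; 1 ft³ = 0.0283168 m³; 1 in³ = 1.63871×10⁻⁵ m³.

2.032 m³

80.37 L × 0.001 → 0.08037 m³
8.778 bbl × 0.158987 → 1.39559 m³
4.673×10⁴ in³ × 1.63871×10⁻⁵ → 0.765769 m³
7.417 ft³ × 0.0283168 → 0.210026 m³
Net: 0.08037 + 1.39559 + 0.765769 − 0.210026 = 2.0317 m³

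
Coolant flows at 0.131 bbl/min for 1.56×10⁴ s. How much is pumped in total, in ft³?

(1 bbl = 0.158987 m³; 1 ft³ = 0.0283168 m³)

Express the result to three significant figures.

191 ft³

0.131 bbl/min → 3.47122×10⁻⁴ m³/s
V = Q × t = 3.47122×10⁻⁴ × 15600 = 5.4151 m³
In ft³: 5.4151 / 0.0283168 = 191.233 ft³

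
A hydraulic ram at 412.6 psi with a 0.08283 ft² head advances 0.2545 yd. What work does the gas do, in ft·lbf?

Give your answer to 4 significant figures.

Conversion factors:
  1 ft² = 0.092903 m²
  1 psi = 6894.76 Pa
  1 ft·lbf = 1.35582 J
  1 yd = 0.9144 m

3757 ft·lbf

412.6 psi → 2.84478×10⁶ Pa
0.08283 ft² → 0.00769516 m²
F = P × A = 2.84478×10⁶ × 0.00769516 = 21891 N
0.2545 yd → 0.232715 m
W = F × d = 21891 × 0.232715 = 5094.36 J
In ft·lbf: 5094.36 / 1.35582 = 3757.4 ft·lbf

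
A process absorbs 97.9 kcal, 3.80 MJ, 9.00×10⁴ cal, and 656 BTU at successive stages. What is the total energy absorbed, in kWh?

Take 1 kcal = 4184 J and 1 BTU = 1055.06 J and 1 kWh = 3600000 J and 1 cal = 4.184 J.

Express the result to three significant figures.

1.47 kWh

97.9 kcal × 4184 = 409614 J
3.80 MJ × 1000000 = 3.8×10⁶ J
9.00×10⁴ cal × 4.184 = 376560 J
656 BTU × 1055.06 = 692119 J
Sum: 409614 + 3.8×10⁶ + 376560 + 692119 = 5.27829×10⁶ J
In kWh: 5.27829×10⁶ / 3600000 = 1.46619 kWh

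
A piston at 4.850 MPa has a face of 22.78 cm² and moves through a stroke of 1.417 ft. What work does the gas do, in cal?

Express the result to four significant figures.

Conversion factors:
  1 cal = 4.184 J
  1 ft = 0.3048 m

4.850 MPa → 4.85×10⁶ Pa
22.78 cm² → 0.002278 m²
F = P × A = 4.85×10⁶ × 0.002278 = 11048.3 N
1.417 ft → 0.431902 m
W = F × d = 11048.3 × 0.431902 = 4771.78 J
In cal: 4771.78 / 4.184 = 1140.48 cal

1140 cal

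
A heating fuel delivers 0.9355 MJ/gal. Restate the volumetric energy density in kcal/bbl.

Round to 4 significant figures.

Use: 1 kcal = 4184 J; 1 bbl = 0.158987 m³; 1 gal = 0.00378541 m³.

0.9355 MJ/gal × 1000000 J/MJ ÷ 0.00378541 m³/gal = 2.47133×10⁸ J/m³
2.47133×10⁸ J/m³ ÷ 4184 J/kcal × 0.158987 m³/bbl = 9390.76 kcal/bbl

9391 kcal/bbl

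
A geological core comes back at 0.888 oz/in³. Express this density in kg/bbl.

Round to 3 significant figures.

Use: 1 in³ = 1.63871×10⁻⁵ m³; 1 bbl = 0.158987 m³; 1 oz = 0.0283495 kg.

244 kg/bbl

0.888 oz/in³ × 0.0283495 kg/oz ÷ 1.63871×10⁻⁵ m³/in³ = 1536.23 kg/m³
1536.23 kg/m³ × 0.158987 m³/bbl = 244.241 kg/bbl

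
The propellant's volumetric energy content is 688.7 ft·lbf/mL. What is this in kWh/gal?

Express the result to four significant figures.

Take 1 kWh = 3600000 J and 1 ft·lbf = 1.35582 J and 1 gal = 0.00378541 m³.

0.9818 kWh/gal

688.7 ft·lbf/mL × 1.35582 J/ft·lbf ÷ 10⁻⁶ m³/mL = 9.33753×10⁸ J/m³
9.33753×10⁸ J/m³ ÷ 3600000 J/kWh × 0.00378541 m³/gal = 0.981844 kWh/gal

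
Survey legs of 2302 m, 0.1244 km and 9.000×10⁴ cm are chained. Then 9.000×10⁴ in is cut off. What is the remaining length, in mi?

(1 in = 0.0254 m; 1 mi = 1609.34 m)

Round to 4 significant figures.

2302 m (already m)
0.1244 km × 1000 = 124.4 m
9.000×10⁴ cm × 0.01 = 900 m
9.000×10⁴ in × 0.0254 = 2286 m
Result: 2302 + 124.4 + 900 − 2286 = 1040.4 m
In mi: 1040.4 / 1609.34 = 0.646476 mi

0.6465 mi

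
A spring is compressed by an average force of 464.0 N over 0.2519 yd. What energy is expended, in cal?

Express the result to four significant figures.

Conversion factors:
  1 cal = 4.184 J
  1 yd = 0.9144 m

0.2519 yd × 0.9144 = 0.230337 m
W = F × d = 464 N × 0.230337 m = 106.876 J
106.876 J ÷ (4.184 J/cal) = 25.544 cal

25.54 cal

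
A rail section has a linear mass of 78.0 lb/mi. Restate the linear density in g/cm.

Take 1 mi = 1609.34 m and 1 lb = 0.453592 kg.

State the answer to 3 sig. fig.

78.0 lb/mi × 0.453592 kg/lb ÷ 1609.34 m/mi = 0.0219843 kg/m
0.0219843 kg/m ÷ 0.001 kg/g × 0.01 m/cm = 0.219843 g/cm

0.220 g/cm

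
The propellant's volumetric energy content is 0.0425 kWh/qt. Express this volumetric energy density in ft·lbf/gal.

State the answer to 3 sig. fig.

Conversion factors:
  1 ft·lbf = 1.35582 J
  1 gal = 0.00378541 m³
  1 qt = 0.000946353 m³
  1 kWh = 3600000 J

0.0425 kWh/qt × 3600000 J/kWh ÷ 0.000946353 m³/qt = 1.61673×10⁸ J/m³
1.61673×10⁸ J/m³ ÷ 1.35582 J/ft·lbf × 0.00378541 m³/gal = 451386 ft·lbf/gal

4.51×10⁵ ft·lbf/gal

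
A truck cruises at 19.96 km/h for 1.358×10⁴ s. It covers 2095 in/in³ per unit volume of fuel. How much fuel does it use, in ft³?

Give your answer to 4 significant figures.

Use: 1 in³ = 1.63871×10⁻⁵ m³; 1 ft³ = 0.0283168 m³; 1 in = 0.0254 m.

19.96 km/h → 5.54444 m/s
d = v × t = 5.54444 × 13580 = 75293.5 m
2095 in/in³ → 3.24725×10⁶ m/m³
V = d / (distance per unit fuel) = 75293.5 / 3.24725×10⁶ = 0.0231869 m³
In ft³: 0.0231869 / 0.0283168 = 0.818839 ft³

0.8188 ft³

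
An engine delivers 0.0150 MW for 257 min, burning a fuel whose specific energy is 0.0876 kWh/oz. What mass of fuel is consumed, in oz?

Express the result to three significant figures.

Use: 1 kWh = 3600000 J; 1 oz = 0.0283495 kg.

733 oz

0.0150 MW → 15000 W
257 min → 15420 s
E = P × t = 15000 × 15420 = 2.313×10⁸ J
0.0876 kWh/oz → 1.1124×10⁷ J/kg
m = E / e_s = 2.313×10⁸ / 1.1124×10⁷ = 20.7929 kg
In oz: 20.7929 / 0.0283495 = 733.449 oz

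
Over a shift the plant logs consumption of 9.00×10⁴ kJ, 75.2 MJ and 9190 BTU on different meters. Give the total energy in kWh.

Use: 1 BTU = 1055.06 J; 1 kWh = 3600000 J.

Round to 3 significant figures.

48.6 kWh

9.00×10⁴ kJ × 1000 = 9×10⁷ J
75.2 MJ × 1000000 = 7.52×10⁷ J
9190 BTU × 1055.06 = 9.696×10⁶ J
Sum: 9×10⁷ + 7.52×10⁷ + 9.696×10⁶ = 1.74896×10⁸ J
In kWh: 1.74896×10⁸ / 3600000 = 48.5822 kWh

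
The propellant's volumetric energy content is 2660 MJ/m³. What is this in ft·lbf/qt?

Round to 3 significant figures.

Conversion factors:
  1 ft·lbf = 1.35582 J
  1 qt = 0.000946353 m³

1.86×10⁶ ft·lbf/qt

2660 MJ/m³ × 1000000 J/MJ = 2.66×10⁹ J/m³
2.66×10⁹ J/m³ ÷ 1.35582 J/ft·lbf × 0.000946353 m³/qt = 1.85666×10⁶ ft·lbf/qt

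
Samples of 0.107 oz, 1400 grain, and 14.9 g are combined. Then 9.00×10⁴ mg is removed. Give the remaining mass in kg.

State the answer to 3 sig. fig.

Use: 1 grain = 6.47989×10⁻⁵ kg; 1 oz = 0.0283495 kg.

0.0187 kg

0.107 oz × 0.0283495 → 0.0030334 kg
1400 grain × 6.47989×10⁻⁵ → 0.0907185 kg
14.9 g × 0.001 → 0.0149 kg
9.00×10⁴ mg × 10⁻⁶ → 0.09 kg
Net: 0.0030334 + 0.0907185 + 0.0149 − 0.09 = 0.0186519 kg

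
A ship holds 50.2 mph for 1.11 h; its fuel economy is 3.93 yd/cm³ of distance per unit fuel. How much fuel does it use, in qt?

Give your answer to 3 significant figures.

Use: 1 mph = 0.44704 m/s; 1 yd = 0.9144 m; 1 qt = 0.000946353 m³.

50.2 mph → 22.4414 m/s
1.11 h → 3996 s
d = v × t = 22.4414 × 3996 = 89675.8 m
3.93 yd/cm³ → 3.59359×10⁶ m/m³
V = d / (distance per unit fuel) = 89675.8 / 3.59359×10⁶ = 0.0249544 m³
In qt: 0.0249544 / 0.000946353 = 26.369 qt

26.4 qt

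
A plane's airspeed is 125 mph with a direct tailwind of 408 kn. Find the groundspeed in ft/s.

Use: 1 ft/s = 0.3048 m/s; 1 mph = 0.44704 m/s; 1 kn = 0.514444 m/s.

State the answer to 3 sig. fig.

125 mph × 0.44704 = 55.88 m/s
408 kn × 0.514444 = 209.893 m/s
Total: 55.88 + 209.893 = 265.773 m/s
In ft/s: 265.773 / 0.3048 = 871.959 ft/s

872 ft/s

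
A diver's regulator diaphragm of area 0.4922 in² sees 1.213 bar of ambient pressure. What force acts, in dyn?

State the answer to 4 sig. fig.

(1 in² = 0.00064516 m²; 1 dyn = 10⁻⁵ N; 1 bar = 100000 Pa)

3.852×10⁶ dyn

1.213 bar × 100000 = 121300 Pa
0.4922 in² × 0.00064516 = 3.17548×10⁻⁴ m²
F = P × A = 121300 Pa × 3.17548×10⁻⁴ m² = 38.5186 N
38.5186 N ÷ (10⁻⁵ N/dyn) = 3.85186×10⁶ dyn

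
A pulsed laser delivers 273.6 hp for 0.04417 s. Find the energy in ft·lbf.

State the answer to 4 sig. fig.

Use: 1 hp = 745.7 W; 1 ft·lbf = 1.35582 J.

6647 ft·lbf

273.6 hp × 745.7 → 204024 W
E = P × t = 204024 W × 0.04417 s = 9011.74 J
9011.74 J ÷ (1.35582 J/ft·lbf) = 6646.71 ft·lbf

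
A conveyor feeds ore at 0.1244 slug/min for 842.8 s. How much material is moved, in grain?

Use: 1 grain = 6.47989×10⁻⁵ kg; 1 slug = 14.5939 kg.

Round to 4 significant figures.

0.1244 slug/min → 0.030258 kg/s
m = ṁ × t = 0.030258 × 842.8 = 25.5014 kg
In grain: 25.5014 / 6.47989×10⁻⁵ = 393547 grain

3.935×10⁵ grain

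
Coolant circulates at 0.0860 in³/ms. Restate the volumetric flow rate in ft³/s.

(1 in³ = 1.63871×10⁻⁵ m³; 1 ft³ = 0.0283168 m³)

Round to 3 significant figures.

0.0498 ft³/s

0.0860 in³/ms × 1.63871×10⁻⁵ m³/in³ ÷ 0.001 s/ms = 0.00140929 m³/s
0.00140929 m³/s ÷ 0.0283168 m³/ft³ = 0.0497687 ft³/s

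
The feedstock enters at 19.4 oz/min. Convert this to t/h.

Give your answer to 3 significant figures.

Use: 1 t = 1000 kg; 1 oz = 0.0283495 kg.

0.0330 t/h

19.4 oz/min × 0.0283495 kg/oz ÷ 60 s/min = 0.00916634 kg/s
0.00916634 kg/s ÷ 1000 kg/t × 3600 s/h = 0.0329988 t/h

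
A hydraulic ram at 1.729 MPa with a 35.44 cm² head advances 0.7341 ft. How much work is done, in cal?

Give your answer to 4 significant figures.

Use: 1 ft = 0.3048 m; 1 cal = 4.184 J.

1.729 MPa → 1.729×10⁶ Pa
35.44 cm² → 0.003544 m²
F = P × A = 1.729×10⁶ × 0.003544 = 6127.58 N
0.7341 ft → 0.223754 m
W = F × d = 6127.58 × 0.223754 = 1371.07 J
In cal: 1371.07 / 4.184 = 327.694 cal

327.7 cal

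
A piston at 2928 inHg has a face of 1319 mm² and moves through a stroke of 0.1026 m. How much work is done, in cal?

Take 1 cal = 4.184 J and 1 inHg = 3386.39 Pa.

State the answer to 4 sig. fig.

2928 inHg → 9.91535×10⁶ Pa
1319 mm² → 0.001319 m²
F = P × A = 9.91535×10⁶ × 0.001319 = 13078.3 N
W = F × d = 13078.3 × 0.1026 = 1341.83 J
In cal: 1341.83 / 4.184 = 320.705 cal

320.7 cal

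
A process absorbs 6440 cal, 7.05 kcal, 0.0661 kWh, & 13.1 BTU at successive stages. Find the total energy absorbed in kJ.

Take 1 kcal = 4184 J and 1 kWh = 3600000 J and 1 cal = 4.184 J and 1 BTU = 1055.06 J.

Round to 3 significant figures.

6440 cal × 4.184 = 26945 J
7.05 kcal × 4184 = 29497.2 J
0.0661 kWh × 3600000 = 237960 J
13.1 BTU × 1055.06 = 13821.3 J
Total: 26945 + 29497.2 + 237960 + 13821.3 = 308224 J
In kJ: 308224 / 1000 = 308.224 kJ

308 kJ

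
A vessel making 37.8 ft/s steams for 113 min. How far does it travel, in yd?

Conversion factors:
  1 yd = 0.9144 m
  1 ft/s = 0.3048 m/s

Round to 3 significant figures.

8.54×10⁴ yd

37.8 ft/s × 0.3048 → 11.5214 m/s
113 min × 60 → 6780 s
d = v × t = 11.5214 m/s × 6780 s = 78115.1 m
78115.1 m ÷ (0.9144 m/yd) = 85427.7 yd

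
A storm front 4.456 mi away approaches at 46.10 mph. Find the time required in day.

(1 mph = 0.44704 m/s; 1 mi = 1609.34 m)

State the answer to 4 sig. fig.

4.456 mi × 1609.34 → 7171.22 m
46.10 mph × 0.44704 → 20.6085 m/s
t = d / v = 7171.22 m / 20.6085 m/s = 347.974 s
347.974 s ÷ (86400 s/day) = 0.00402748 day

0.004027 day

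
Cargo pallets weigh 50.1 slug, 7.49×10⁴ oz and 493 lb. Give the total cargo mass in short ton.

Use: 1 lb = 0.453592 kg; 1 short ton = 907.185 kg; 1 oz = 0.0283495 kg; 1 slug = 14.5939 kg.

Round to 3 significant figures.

50.1 slug × 14.5939 = 731.154 kg
7.49×10⁴ oz × 0.0283495 = 2123.38 kg
493 lb × 0.453592 = 223.621 kg
Sum: 731.154 + 2123.38 + 223.621 = 3078.16 kg
In short ton: 3078.16 / 907.185 = 3.39309 short ton

3.39 short ton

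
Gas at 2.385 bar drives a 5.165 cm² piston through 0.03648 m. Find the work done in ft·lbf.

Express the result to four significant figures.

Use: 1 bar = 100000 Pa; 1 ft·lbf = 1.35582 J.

2.385 bar → 238500 Pa
5.165 cm² → 5.165×10⁻⁴ m²
F = P × A = 238500 × 5.165×10⁻⁴ = 123.185 N
W = F × d = 123.185 × 0.03648 = 4.49379 J
In ft·lbf: 4.49379 / 1.35582 = 3.31444 ft·lbf

3.314 ft·lbf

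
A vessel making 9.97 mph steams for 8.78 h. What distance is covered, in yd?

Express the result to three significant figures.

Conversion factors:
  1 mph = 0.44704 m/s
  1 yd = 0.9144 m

9.97 mph × 0.44704 = 4.45699 m/s
8.78 h × 3600 = 31608 s
d = v × t = 4.45699 m/s × 31608 s = 140877 m
140877 m ÷ (0.9144 m/yd) = 154065 yd

1.54×10⁵ yd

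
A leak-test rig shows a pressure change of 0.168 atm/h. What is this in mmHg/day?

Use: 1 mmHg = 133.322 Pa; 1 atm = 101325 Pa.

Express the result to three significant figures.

0.168 atm/h × 101325 Pa/atm ÷ 3600 s/h = 4.7285 Pa/s
4.7285 Pa/s ÷ 133.322 Pa/mmHg × 86400 s/day = 3064.33 mmHg/day

3060 mmHg/day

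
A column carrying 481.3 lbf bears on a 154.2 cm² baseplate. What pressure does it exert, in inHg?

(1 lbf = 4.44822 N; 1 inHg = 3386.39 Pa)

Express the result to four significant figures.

41.00 inHg

481.3 lbf × 4.44822 = 2140.93 N
154.2 cm² × 0.0001 = 0.01542 m²
P = F / A = 2140.93 N / 0.01542 m² = 138841 Pa
138841 Pa ÷ (3386.39 Pa/inHg) = 40.9997 inHg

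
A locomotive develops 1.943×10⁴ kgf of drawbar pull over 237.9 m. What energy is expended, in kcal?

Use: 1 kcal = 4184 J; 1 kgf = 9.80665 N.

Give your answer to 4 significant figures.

1.943×10⁴ kgf × 9.80665 = 190543 N
W = F × d = 190543 N × 237.9 m = 4.53302×10⁷ J
4.53302×10⁷ J ÷ (4184 J/kcal) = 10834.2 kcal

1.083×10⁴ kcal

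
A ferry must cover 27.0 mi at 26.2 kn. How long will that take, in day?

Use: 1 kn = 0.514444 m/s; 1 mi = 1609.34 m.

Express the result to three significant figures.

27.0 mi × 1609.34 = 43452.2 m
26.2 kn × 0.514444 = 13.4784 m/s
t = d / v = 43452.2 m / 13.4784 m/s = 3223.84 s
3223.84 s ÷ (86400 s/day) = 0.037313 day

0.0373 day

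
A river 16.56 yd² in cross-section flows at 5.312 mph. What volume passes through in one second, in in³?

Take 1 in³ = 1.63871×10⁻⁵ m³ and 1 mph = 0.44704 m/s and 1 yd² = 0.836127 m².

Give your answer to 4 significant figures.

2.006×10⁶ in³

5.312 mph × 0.44704 = 2.37468 m/s
16.56 yd² × 0.836127 = 13.8463 m²
V = v × A × t = 2.37468 m/s × 13.8463 m² × 1 s = 32.8805 m³
32.8805 m³ ÷ (1.63871×10⁻⁵ m³/in³) = 2.00649×10⁶ in³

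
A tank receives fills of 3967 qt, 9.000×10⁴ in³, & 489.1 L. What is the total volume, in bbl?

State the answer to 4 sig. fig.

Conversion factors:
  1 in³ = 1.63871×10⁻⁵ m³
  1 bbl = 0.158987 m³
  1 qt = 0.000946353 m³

3967 qt × 0.000946353 → 3.75418 m³
9.000×10⁴ in³ × 1.63871×10⁻⁵ → 1.47484 m³
489.1 L × 0.001 → 0.4891 m³
Combined: 3.75418 + 1.47484 + 0.4891 = 5.71812 m³
In bbl: 5.71812 / 0.158987 = 35.966 bbl

35.97 bbl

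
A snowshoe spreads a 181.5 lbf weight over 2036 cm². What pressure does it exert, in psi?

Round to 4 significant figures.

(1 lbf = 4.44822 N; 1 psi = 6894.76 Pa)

181.5 lbf × 4.44822 → 807.352 N
2036 cm² × 0.0001 → 0.2036 m²
P = F / A = 807.352 N / 0.2036 m² = 3965.38 Pa
3965.38 Pa ÷ (6894.76 Pa/psi) = 0.57513 psi

0.5751 psi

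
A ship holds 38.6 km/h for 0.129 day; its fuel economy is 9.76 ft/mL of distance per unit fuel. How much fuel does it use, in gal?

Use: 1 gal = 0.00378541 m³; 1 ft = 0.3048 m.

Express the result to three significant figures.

38.6 km/h → 10.7222 m/s
0.129 day → 11145.6 s
d = v × t = 10.7222 × 11145.6 = 119505 m
9.76 ft/mL → 2.97485×10⁶ m/m³
V = d / (distance per unit fuel) = 119505 / 2.97485×10⁶ = 0.0401718 m³
In gal: 0.0401718 / 0.00378541 = 10.6123 gal

10.6 gal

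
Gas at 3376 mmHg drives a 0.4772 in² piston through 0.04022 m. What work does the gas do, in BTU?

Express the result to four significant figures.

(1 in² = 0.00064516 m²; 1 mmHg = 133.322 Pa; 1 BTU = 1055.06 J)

3376 mmHg → 450095 Pa
0.4772 in² → 3.0787×10⁻⁴ m²
F = P × A = 450095 × 3.0787×10⁻⁴ = 138.571 N
W = F × d = 138.571 × 0.04022 = 5.57333 J
In BTU: 5.57333 / 1055.06 = 0.00528248 BTU

0.005282 BTU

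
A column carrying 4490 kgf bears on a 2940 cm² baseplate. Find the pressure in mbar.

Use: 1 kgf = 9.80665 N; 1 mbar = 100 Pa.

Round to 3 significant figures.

4490 kgf × 9.80665 → 44031.9 N
2940 cm² × 0.0001 → 0.294 m²
P = F / A = 44031.9 N / 0.294 m² = 149768 Pa
149768 Pa ÷ (100 Pa/mbar) = 1497.68 mbar

1500 mbar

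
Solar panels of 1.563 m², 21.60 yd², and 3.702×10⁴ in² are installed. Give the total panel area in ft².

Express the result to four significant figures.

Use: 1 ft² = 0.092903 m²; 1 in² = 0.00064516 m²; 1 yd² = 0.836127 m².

468.3 ft²

1.563 m² (already m²)
21.60 yd² × 0.836127 = 18.0603 m²
3.702×10⁴ in² × 0.00064516 = 23.8838 m²
Total: 1.563 + 18.0603 + 23.8838 = 43.5071 m²
In ft²: 43.5071 / 0.092903 = 468.307 ft²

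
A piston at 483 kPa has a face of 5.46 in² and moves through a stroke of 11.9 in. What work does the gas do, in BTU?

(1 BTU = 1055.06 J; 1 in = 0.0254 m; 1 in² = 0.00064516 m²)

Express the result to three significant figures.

0.487 BTU

483 kPa → 483000 Pa
5.46 in² → 0.00352257 m²
F = P × A = 483000 × 0.00352257 = 1701.4 N
11.9 in → 0.30226 m
W = F × d = 1701.4 × 0.30226 = 514.265 J
In BTU: 514.265 / 1055.06 = 0.487427 BTU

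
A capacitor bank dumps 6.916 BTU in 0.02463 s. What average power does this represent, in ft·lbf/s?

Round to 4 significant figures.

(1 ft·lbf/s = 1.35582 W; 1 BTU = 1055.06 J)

2.185×10⁵ ft·lbf/s

6.916 BTU × 1055.06 → 7296.79 J
P = E / t = 7296.79 J / 0.02463 s = 296256 W
296256 W ÷ (1.35582 W/ft·lbf/s) = 218507 ft·lbf/s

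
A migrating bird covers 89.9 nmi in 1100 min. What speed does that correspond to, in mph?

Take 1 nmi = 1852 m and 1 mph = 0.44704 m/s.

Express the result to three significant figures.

89.9 nmi × 1852 = 166495 m
1100 min × 60 = 66000 s
v = d / t = 166495 m / 66000 s = 2.52265 m/s
2.52265 m/s ÷ (0.44704 m/s/mph) = 5.64301 mph

5.64 mph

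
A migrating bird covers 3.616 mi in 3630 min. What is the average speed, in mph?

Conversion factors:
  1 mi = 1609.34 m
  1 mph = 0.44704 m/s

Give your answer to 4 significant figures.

3.616 mi × 1609.34 = 5819.37 m
3630 min × 60 = 217800 s
v = d / t = 5819.37 m / 217800 s = 0.0267189 m/s
0.0267189 m/s ÷ (0.44704 m/s/mph) = 0.0597685 mph

0.05977 mph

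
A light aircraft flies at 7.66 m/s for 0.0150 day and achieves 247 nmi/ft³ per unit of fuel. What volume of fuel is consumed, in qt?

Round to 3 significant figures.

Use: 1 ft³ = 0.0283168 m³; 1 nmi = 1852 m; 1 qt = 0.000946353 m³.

0.649 qt

0.0150 day → 1296 s
d = v × t = 7.66 × 1296 = 9927.36 m
247 nmi/ft³ → 1.61545×10⁷ m/m³
V = d / (distance per unit fuel) = 9927.36 / 1.61545×10⁷ = 6.14526×10⁻⁴ m³
In qt: 6.14526×10⁻⁴ / 0.000946353 = 0.649362 qt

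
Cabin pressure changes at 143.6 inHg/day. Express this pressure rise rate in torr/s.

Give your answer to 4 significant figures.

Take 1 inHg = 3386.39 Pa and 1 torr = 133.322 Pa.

0.04222 torr/s

143.6 inHg/day × 3386.39 Pa/inHg ÷ 86400 s/day = 5.62831 Pa/s
5.62831 Pa/s ÷ 133.322 Pa/torr = 0.0422159 torr/s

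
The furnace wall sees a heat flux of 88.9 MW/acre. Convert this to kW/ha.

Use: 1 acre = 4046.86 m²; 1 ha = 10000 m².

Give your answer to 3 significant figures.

88.9 MW/acre × 1000000 W/MW ÷ 4046.86 m²/acre = 21967.6 W/m²
21967.6 W/m² ÷ 1000 W/kW × 10000 m²/ha = 219676 kW/ha

2.20×10⁵ kW/ha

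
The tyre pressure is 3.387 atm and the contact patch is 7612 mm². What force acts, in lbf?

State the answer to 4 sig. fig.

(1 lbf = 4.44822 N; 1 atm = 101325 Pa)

3.387 atm × 101325 → 343188 Pa
7612 mm² × 10⁻⁶ → 0.007612 m²
F = P × A = 343188 Pa × 0.007612 m² = 2612.35 N
2612.35 N ÷ (4.44822 N/lbf) = 587.28 lbf

587.3 lbf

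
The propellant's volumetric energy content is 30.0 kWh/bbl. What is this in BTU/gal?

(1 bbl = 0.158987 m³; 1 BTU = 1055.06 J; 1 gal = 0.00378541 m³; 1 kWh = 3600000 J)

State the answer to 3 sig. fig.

30.0 kWh/bbl × 3600000 J/kWh ÷ 0.158987 m³/bbl = 6.79301×10⁸ J/m³
6.79301×10⁸ J/m³ ÷ 1055.06 J/BTU × 0.00378541 m³/gal = 2437.24 BTU/gal

2440 BTU/gal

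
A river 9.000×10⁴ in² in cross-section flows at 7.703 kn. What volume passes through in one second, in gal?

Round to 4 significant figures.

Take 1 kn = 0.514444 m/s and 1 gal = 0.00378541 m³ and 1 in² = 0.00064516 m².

7.703 kn × 0.514444 = 3.96276 m/s
9.000×10⁴ in² × 0.00064516 = 58.0644 m²
V = v × A × t = 3.96276 m/s × 58.0644 m² × 1 s = 230.095 m³
230.095 m³ ÷ (0.00378541 m³/gal) = 60784.7 gal

6.078×10⁴ gal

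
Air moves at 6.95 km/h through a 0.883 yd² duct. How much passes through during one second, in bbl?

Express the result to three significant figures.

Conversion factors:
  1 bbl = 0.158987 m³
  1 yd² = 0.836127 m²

6.95 km/h × (1/3.6) = 1.93056 m/s
0.883 yd² × 0.836127 = 0.7383 m²
V = v × A × t = 1.93056 m/s × 0.7383 m² × 1 s = 1.42533 m³
1.42533 m³ ÷ (0.158987 m³/bbl) = 8.96507 bbl

8.97 bbl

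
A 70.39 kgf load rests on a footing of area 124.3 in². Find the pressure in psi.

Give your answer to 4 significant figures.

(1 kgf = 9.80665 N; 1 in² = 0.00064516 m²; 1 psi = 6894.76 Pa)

70.39 kgf × 9.80665 = 690.29 N
124.3 in² × 0.00064516 = 0.0801934 m²
P = F / A = 690.29 N / 0.0801934 m² = 8607.82 Pa
8607.82 Pa ÷ (6894.76 Pa/psi) = 1.24846 psi

1.248 psi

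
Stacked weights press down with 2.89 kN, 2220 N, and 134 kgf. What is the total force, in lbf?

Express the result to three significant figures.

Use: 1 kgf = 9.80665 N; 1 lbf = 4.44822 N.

1440 lbf

2.89 kN × 1000 = 2890 N
2220 N (already N)
134 kgf × 9.80665 = 1314.09 N
Total: 2890 + 2220 + 1314.09 = 6424.09 N
In lbf: 6424.09 / 4.44822 = 1444.19 lbf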